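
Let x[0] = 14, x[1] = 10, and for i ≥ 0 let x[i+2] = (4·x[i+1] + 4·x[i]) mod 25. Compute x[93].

24

Listing terms: x[0] = 14; x[1] = 10; x[2] = 21; x[3] = 24; x[4] = 5; x[5] = 16; x[6] = 9; x[7] = 0; x[8] = 11; x[9] = 19; x[10] = 20; x[11] = 6; x[12] = 4; x[13] = 15; x[14] = 1; x[15] = 14; x[16] = 10.
The sequence repeats with period 15.
(93 - 0) mod 15 = 3, so x[93] = x[3] = 24.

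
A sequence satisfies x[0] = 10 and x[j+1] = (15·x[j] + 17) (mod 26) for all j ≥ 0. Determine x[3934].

We have x[0] = 10, x[1] = 11, x[2] = 0, x[3] = 17, x[4] = 12, x[5] = 15, x[6] = 8, x[7] = 7, x[8] = 18, x[9] = 1, x[10] = 6, x[11] = 3, x[12] = 10.
The sequence repeats with period 12.
So x[3934] = x[0 + ((3934-0) mod 12)] = x[10] = 6.

6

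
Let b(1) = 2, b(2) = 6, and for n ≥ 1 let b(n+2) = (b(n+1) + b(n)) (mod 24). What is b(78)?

12

Listing terms: b(1) = 2; b(2) = 6; b(3) = 8; b(4) = 14; b(5) = 22; b(6) = 12; b(7) = 10; b(8) = 22; b(9) = 8; b(10) = 6; b(11) = 14; b(12) = 20; b(13) = 10; b(14) = 6; b(15) = 16; b(16) = 22; b(17) = 14; b(18) = 12; b(19) = 2; b(20) = 14; b(21) = 16; b(22) = 6; b(23) = 22; b(24) = 4; b(25) = 2; b(26) = 6.
Since (b(25), b(26)) = (b(1), b(2)) = (2, 6) (two consecutive terms determine the rest), the sequence is periodic with period 24.
So b(78) = b(1 + ((78-1) mod 24)) = b(6) = 12.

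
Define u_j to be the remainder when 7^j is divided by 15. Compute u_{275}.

Computing terms: u_0 = 1; u_1 = 7; u_2 = 4; u_3 = 13; u_4 = 1.
Since u_4 = u_0 = 1, the sequence is periodic with period 4.
So u_{275} = u_{0 + ((275-0) mod 4)} = u_3 = 13.

13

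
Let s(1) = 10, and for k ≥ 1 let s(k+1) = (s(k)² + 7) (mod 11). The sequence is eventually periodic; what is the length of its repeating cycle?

3

Computing terms: s(1) = 10; s(2) = 8; s(3) = 5; s(4) = 10.
Since s(4) = s(1) = 10, the sequence is periodic with period 3.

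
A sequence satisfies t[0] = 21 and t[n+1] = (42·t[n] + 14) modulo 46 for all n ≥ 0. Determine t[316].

24

Listing terms: t[0] = 21, t[1] = 22, t[2] = 18, t[3] = 34, t[4] = 16, t[5] = 42, t[6] = 30, t[7] = 32, t[8] = 24, t[9] = 10, t[10] = 20, t[11] = 26, t[12] = 2, t[13] = 6, t[14] = 36, t[15] = 8, t[16] = 28, t[17] = 40, t[18] = 38, t[19] = 0, t[20] = 14, t[21] = 4, t[22] = 44, t[23] = 22.
Since t[23] = t[1] = 22, the sequence is eventually periodic: after a pre-period of length 1 it cycles with period 22.
For n ≥ 1, t[n] depends only on (n - 1) mod 22. (316 - 1) mod 22 = 7, so t[316] = t[8] = 24.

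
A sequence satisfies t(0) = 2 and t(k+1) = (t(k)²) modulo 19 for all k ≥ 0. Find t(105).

9

t(0) = 2; t(1) = 4; t(2) = 16; t(3) = 9; t(4) = 5; t(5) = 6; t(6) = 17; t(7) = 4.
Since t(7) = t(1) = 4, the sequence is eventually periodic: after a pre-period of length 1 it cycles with period 6.
For k ≥ 1, t(k) depends only on (k - 1) mod 6. (105 - 1) mod 6 = 2, so t(105) = t(3) = 9.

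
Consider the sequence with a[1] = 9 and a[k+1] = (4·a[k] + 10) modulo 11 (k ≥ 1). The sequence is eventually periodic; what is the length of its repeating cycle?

a[1] = 9; a[2] = 2; a[3] = 7; a[4] = 5; a[5] = 8; a[6] = 9.
The sequence repeats with period 5.

5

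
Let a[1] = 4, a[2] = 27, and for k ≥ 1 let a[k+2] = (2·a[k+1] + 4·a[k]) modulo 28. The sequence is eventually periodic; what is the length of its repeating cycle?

48

Computing terms: a[1] = 4; a[2] = 27; a[3] = 14; a[4] = 24; a[5] = 20; a[6] = 24; a[7] = 16; a[8] = 16; a[9] = 12; a[10] = 4; a[11] = 0; a[12] = 16; a[13] = 4; a[14] = 16; a[15] = 20; a[16] = 20; a[17] = 8; a[18] = 12; a[19] = 0; a[20] = 20; a[21] = 12; a[22] = 20; a[23] = 4; a[24] = 4; a[25] = 24; a[26] = 8; a[27] = 0; a[28] = 4; a[29] = 8; a[30] = 4; a[31] = 12; a[32] = 12; a[33] = 16; a[34] = 24; a[35] = 0; a[36] = 12; a[37] = 24; a[38] = 12; a[39] = 8; a[40] = 8; a[41] = 20; a[42] = 16; a[43] = 0; a[44] = 8; a[45] = 16; a[46] = 8; a[47] = 24; a[48] = 24; a[49] = 4; a[50] = 20; a[51] = 0; a[52] = 24; a[53] = 20.
Since (a[52], a[53]) = (a[4], a[5]) = (24, 20) (two consecutive terms determine the rest), the sequence is eventually periodic: after a pre-period of length 3 it cycles with period 48.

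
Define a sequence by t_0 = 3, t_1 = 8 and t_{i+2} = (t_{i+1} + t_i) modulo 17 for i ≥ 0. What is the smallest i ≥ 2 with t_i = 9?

7

t_0 = 3,  t_1 = 8,  t_2 = 11,  t_3 = 2,  t_4 = 13,  t_5 = 15,  t_6 = 11,  t_7 = 9,  t_8 = 3,  t_9 = 12,  t_{10} = 15,  t_{11} = 10,  t_{12} = 8,  t_{13} = 1,  t_{14} = 9,  t_{15} = 10,  t_{16} = 2,  t_{17} = 12,  t_{18} = 14,  t_{19} = 9,  t_{20} = 6,  t_{21} = 15,  t_{22} = 4,  t_{23} = 2,  t_{24} = 6,  t_{25} = 8,  t_{26} = 14,  t_{27} = 5,  t_{28} = 2,  t_{29} = 7,  t_{30} = 9,  t_{31} = 16,  t_{32} = 8,  t_{33} = 7,  t_{34} = 15,  t_{35} = 5,  t_{36} = 3,  t_{37} = 8.
The sequence repeats with period 36.
The value 9 first appears (with i ≥ 2) at t_7.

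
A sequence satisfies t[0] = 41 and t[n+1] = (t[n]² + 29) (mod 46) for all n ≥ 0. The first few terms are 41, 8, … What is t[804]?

We have t[0] = 41, t[1] = 8, t[2] = 1, t[3] = 30, t[4] = 9, t[5] = 18, t[6] = 31, t[7] = 24, t[8] = 7, t[9] = 32, t[10] = 41.
The sequence repeats with period 10.
(804 - 0) mod 10 = 4, so t[804] = t[4] = 9.

9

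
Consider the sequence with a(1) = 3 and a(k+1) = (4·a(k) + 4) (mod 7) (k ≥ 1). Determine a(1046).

2

We have a(1) = 3, a(2) = 2, a(3) = 5, a(4) = 3.
Since a(4) = a(1) = 3, the sequence is periodic with period 3.
So a(1046) = a(1 + ((1046-1) mod 3)) = a(2) = 2.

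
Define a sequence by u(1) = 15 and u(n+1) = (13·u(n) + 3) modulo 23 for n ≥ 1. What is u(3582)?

u(1) = 15, u(2) = 14, u(3) = 1, u(4) = 16, u(5) = 4, u(6) = 9, u(7) = 5, u(8) = 22, u(9) = 13, u(10) = 11, u(11) = 8, u(12) = 15.
The sequence repeats with period 11.
(3582 - 1) mod 11 = 6, so u(3582) = u(7) = 5.

5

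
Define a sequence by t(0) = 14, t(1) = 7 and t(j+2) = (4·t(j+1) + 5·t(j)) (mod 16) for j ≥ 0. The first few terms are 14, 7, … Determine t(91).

11

Computing terms: t(0) = 14,  t(1) = 7,  t(2) = 2,  t(3) = 11,  t(4) = 6,  t(5) = 15,  t(6) = 10,  t(7) = 3,  t(8) = 14,  t(9) = 7.
Since (t(8), t(9)) = (t(0), t(1)) = (14, 7) (two consecutive terms determine the rest), the sequence is periodic with period 8.
(91 - 0) mod 8 = 3, so t(91) = t(3) = 11.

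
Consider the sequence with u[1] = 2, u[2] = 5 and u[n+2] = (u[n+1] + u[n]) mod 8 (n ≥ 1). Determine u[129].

3

u[1] = 2, u[2] = 5, u[3] = 7, u[4] = 4, u[5] = 3, u[6] = 7, u[7] = 2, u[8] = 1, u[9] = 3, u[10] = 4, u[11] = 7, u[12] = 3, u[13] = 2, u[14] = 5.
The sequence repeats with period 12.
(129 - 1) mod 12 = 8, so u[129] = u[9] = 3.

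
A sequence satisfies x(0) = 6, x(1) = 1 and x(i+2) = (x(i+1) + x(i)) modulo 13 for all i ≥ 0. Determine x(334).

11

Computing terms: x(0) = 6,  x(1) = 1,  x(2) = 7,  x(3) = 8,  x(4) = 2,  x(5) = 10,  x(6) = 12,  x(7) = 9,  x(8) = 8,  x(9) = 4,  x(10) = 12,  x(11) = 3,  x(12) = 2,  x(13) = 5,  x(14) = 7,  x(15) = 12,  x(16) = 6,  x(17) = 5,  x(18) = 11,  x(19) = 3,  x(20) = 1,  x(21) = 4,  x(22) = 5,  x(23) = 9,  x(24) = 1,  x(25) = 10,  x(26) = 11,  x(27) = 8,  x(28) = 6,  x(29) = 1.
Since (x(28), x(29)) = (x(0), x(1)) = (6, 1) (two consecutive terms determine the rest), the sequence is periodic with period 28.
(334 - 0) mod 28 = 26, so x(334) = x(26) = 11.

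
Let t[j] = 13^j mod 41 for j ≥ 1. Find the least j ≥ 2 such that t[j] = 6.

31

Listing terms: t[1] = 13, t[2] = 5, t[3] = 24, t[4] = 25, t[5] = 38, t[6] = 2, t[7] = 26, t[8] = 10, t[9] = 7, t[10] = 9, t[11] = 35, t[12] = 4, t[13] = 11, t[14] = 20, t[15] = 14, t[16] = 18, t[17] = 29, t[18] = 8, t[19] = 22, t[20] = 40, t[21] = 28, t[22] = 36, t[23] = 17, t[24] = 16, t[25] = 3, t[26] = 39, t[27] = 15, t[28] = 31, t[29] = 34, t[30] = 32, t[31] = 6, t[32] = 37, t[33] = 30, t[34] = 21, t[35] = 27, t[36] = 23, t[37] = 12, t[38] = 33, t[39] = 19, t[40] = 1, t[41] = 13.
The sequence repeats with period 40.
The value 6 first appears (with j ≥ 2) at t[31].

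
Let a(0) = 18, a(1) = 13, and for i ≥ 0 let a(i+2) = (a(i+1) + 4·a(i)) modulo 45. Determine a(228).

Computing terms: a(0) = 18,  a(1) = 13,  a(2) = 40,  a(3) = 2,  a(4) = 27,  a(5) = 35,  a(6) = 8,  a(7) = 13,  a(8) = 0,  a(9) = 7,  a(10) = 7,  a(11) = 35,  a(12) = 18,  a(13) = 23,  a(14) = 5,  a(15) = 7,  a(16) = 27,  a(17) = 10,  a(18) = 28,  a(19) = 23,  a(20) = 0,  a(21) = 2,  a(22) = 2,  a(23) = 10,  a(24) = 18,  a(25) = 13.
Since (a(24), a(25)) = (a(0), a(1)) = (18, 13) (two consecutive terms determine the rest), the sequence is periodic with period 24.
(228 - 0) mod 24 = 12, so a(228) = a(12) = 18.

18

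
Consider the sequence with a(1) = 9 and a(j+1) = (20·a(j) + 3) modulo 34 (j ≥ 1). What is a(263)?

3

We have a(1) = 9,  a(2) = 13,  a(3) = 25,  a(4) = 27,  a(5) = 33,  a(6) = 17,  a(7) = 3,  a(8) = 29,  a(9) = 5,  a(10) = 1,  a(11) = 23,  a(12) = 21,  a(13) = 15,  a(14) = 31,  a(15) = 11,  a(16) = 19,  a(17) = 9.
The sequence repeats with period 16.
So a(263) = a(1 + ((263-1) mod 16)) = a(7) = 3.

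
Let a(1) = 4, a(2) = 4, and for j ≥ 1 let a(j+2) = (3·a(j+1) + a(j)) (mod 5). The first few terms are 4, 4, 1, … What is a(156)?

2

Computing terms: a(1) = 4; a(2) = 4; a(3) = 1; a(4) = 2; a(5) = 2; a(6) = 3; a(7) = 1; a(8) = 1; a(9) = 4; a(10) = 3; a(11) = 3; a(12) = 2; a(13) = 4; a(14) = 4.
Since (a(13), a(14)) = (a(1), a(2)) = (4, 4) (two consecutive terms determine the rest), the sequence is periodic with period 12.
So a(156) = a(1 + ((156-1) mod 12)) = a(12) = 2.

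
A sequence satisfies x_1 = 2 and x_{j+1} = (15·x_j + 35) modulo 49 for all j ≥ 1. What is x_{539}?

37

x_1 = 2; x_2 = 16; x_3 = 30; x_4 = 44; x_5 = 9; x_6 = 23; x_7 = 37; x_8 = 2.
Since x_8 = x_1 = 2, the sequence is periodic with period 7.
So x_{539} = x_{1 + ((539-1) mod 7)} = x_7 = 37.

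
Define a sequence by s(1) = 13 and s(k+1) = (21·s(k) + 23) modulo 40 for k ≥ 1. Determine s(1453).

Computing terms: s(1) = 13; s(2) = 16; s(3) = 39; s(4) = 2; s(5) = 25; s(6) = 28; s(7) = 11; s(8) = 14; s(9) = 37; s(10) = 0; s(11) = 23; s(12) = 26; s(13) = 9; s(14) = 12; s(15) = 35; s(16) = 38; s(17) = 21; s(18) = 24; s(19) = 7; s(20) = 10; s(21) = 33; s(22) = 36; s(23) = 19; s(24) = 22; s(25) = 5; s(26) = 8; s(27) = 31; s(28) = 34; s(29) = 17; s(30) = 20; s(31) = 3; s(32) = 6; s(33) = 29; s(34) = 32; s(35) = 15; s(36) = 18; s(37) = 1; s(38) = 4; s(39) = 27; s(40) = 30; s(41) = 13.
Since s(41) = s(1) = 13, the sequence is periodic with period 40.
(1453 - 1) mod 40 = 12, so s(1453) = s(13) = 9.

9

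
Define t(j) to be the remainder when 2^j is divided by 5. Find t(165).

2

Listing terms: t(1) = 2; t(2) = 4; t(3) = 3; t(4) = 1; t(5) = 2.
Since t(5) = t(1) = 2, the sequence is periodic with period 4.
(165 - 1) mod 4 = 0, so t(165) = t(1) = 2.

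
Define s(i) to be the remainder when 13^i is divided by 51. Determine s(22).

s(1) = 13; s(2) = 16; s(3) = 4; s(4) = 1; s(5) = 13.
Since s(5) = s(1) = 13, the sequence is periodic with period 4.
So s(22) = s(1 + ((22-1) mod 4)) = s(2) = 16.

16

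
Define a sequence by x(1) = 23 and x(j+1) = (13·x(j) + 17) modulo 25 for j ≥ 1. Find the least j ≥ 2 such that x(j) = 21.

18

Listing terms: x(1) = 23, x(2) = 16, x(3) = 0, x(4) = 17, x(5) = 13, x(6) = 11, x(7) = 10, x(8) = 22, x(9) = 3, x(10) = 6, x(11) = 20, x(12) = 2, x(13) = 18, x(14) = 1, x(15) = 5, x(16) = 7, x(17) = 8, x(18) = 21, x(19) = 15, x(20) = 12, x(21) = 23.
Since x(21) = x(1) = 23, the sequence is periodic with period 20.
The value 21 first appears (with j ≥ 2) at x(18).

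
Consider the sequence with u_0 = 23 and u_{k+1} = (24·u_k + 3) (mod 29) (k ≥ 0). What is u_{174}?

25

Computing terms: u_0 = 23; u_1 = 4; u_2 = 12; u_3 = 1; u_4 = 27; u_5 = 13; u_6 = 25; u_7 = 23.
Since u_7 = u_0 = 23, the sequence is periodic with period 7.
(174 - 0) mod 7 = 6, so u_{174} = u_6 = 25.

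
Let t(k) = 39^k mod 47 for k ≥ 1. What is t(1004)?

Computing terms: t(1) = 39,  t(2) = 17,  t(3) = 5,  t(4) = 7,  t(5) = 38,  t(6) = 25,  t(7) = 35,  t(8) = 2,  t(9) = 31,  t(10) = 34,  t(11) = 10,  t(12) = 14,  t(13) = 29,  t(14) = 3,  t(15) = 23,  t(16) = 4,  t(17) = 15,  t(18) = 21,  t(19) = 20,  t(20) = 28,  t(21) = 11,  t(22) = 6,  t(23) = 46,  t(24) = 8,  t(25) = 30,  t(26) = 42,  t(27) = 40,  t(28) = 9,  t(29) = 22,  t(30) = 12,  t(31) = 45,  t(32) = 16,  t(33) = 13,  t(34) = 37,  t(35) = 33,  t(36) = 18,  t(37) = 44,  t(38) = 24,  t(39) = 43,  t(40) = 32,  t(41) = 26,  t(42) = 27,  t(43) = 19,  t(44) = 36,  t(45) = 41,  t(46) = 1,  t(47) = 39.
Since t(47) = t(1) = 39, the sequence is periodic with period 46.
(1004 - 1) mod 46 = 37, so t(1004) = t(38) = 24.

24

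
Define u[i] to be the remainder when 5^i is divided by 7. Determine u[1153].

5

Computing terms: u[0] = 1, u[1] = 5, u[2] = 4, u[3] = 6, u[4] = 2, u[5] = 3, u[6] = 1.
The sequence repeats with period 6.
(1153 - 0) mod 6 = 1, so u[1153] = u[1] = 5.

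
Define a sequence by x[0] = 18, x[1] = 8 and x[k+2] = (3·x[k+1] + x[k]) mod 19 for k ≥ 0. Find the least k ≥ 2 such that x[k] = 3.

5

x[0] = 18, x[1] = 8, x[2] = 4, x[3] = 1, x[4] = 7, x[5] = 3, x[6] = 16, x[7] = 13, x[8] = 17, x[9] = 7, x[10] = 0, x[11] = 7, x[12] = 2, x[13] = 13, x[14] = 3, x[15] = 3, x[16] = 12, x[17] = 1, x[18] = 15, x[19] = 8, x[20] = 1, x[21] = 11, x[22] = 15, x[23] = 18, x[24] = 12, x[25] = 16, x[26] = 3, x[27] = 6, x[28] = 2, x[29] = 12, x[30] = 0, x[31] = 12, x[32] = 17, x[33] = 6, x[34] = 16, x[35] = 16, x[36] = 7, x[37] = 18, x[38] = 4, x[39] = 11, x[40] = 18, x[41] = 8.
Since (x[40], x[41]) = (x[0], x[1]) = (18, 8) (two consecutive terms determine the rest), the sequence is periodic with period 40.
The value 3 first appears (with k ≥ 2) at x[5].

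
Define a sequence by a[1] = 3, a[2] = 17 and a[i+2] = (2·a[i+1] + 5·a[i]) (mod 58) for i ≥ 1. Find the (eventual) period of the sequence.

14

Listing terms: a[1] = 3,  a[2] = 17,  a[3] = 49,  a[4] = 9,  a[5] = 31,  a[6] = 49,  a[7] = 21,  a[8] = 55,  a[9] = 41,  a[10] = 9,  a[11] = 49,  a[12] = 27,  a[13] = 9,  a[14] = 37,  a[15] = 3,  a[16] = 17.
The sequence repeats with period 14.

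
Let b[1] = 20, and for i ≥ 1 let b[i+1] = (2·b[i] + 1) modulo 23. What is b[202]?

Computing terms: b[1] = 20,  b[2] = 18,  b[3] = 14,  b[4] = 6,  b[5] = 13,  b[6] = 4,  b[7] = 9,  b[8] = 19,  b[9] = 16,  b[10] = 10,  b[11] = 21,  b[12] = 20.
The sequence repeats with period 11.
So b[202] = b[1 + ((202-1) mod 11)] = b[4] = 6.

6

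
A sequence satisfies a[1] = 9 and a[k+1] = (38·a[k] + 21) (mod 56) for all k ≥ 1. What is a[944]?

We have a[1] = 9; a[2] = 27; a[3] = 39; a[4] = 47; a[5] = 15; a[6] = 31; a[7] = 23; a[8] = 55; a[9] = 39.
Since a[9] = a[3] = 39, the sequence is eventually periodic: after a pre-period of length 2 it cycles with period 6.
For k ≥ 3, a[k] depends only on (k - 3) mod 6. (944 - 3) mod 6 = 5, so a[944] = a[8] = 55.

55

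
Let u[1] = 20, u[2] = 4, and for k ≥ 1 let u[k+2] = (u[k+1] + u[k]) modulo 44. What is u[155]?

Computing terms: u[1] = 20, u[2] = 4, u[3] = 24, u[4] = 28, u[5] = 8, u[6] = 36, u[7] = 0, u[8] = 36, u[9] = 36, u[10] = 28, u[11] = 20, u[12] = 4.
The sequence repeats with period 10.
So u[155] = u[1 + ((155-1) mod 10)] = u[5] = 8.

8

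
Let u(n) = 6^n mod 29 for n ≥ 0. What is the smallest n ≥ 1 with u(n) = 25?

Computing terms: u(0) = 1; u(1) = 6; u(2) = 7; u(3) = 13; u(4) = 20; u(5) = 4; u(6) = 24; u(7) = 28; u(8) = 23; u(9) = 22; u(10) = 16; u(11) = 9; u(12) = 25; u(13) = 5; u(14) = 1.
The sequence repeats with period 14.
The value 25 first appears (with n ≥ 1) at u(12).

12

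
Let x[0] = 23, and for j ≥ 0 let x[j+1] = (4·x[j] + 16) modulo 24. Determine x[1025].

Computing terms: x[0] = 23; x[1] = 12; x[2] = 16; x[3] = 8; x[4] = 0; x[5] = 16.
Since x[5] = x[2] = 16, the sequence is eventually periodic: after a pre-period of length 2 it cycles with period 3.
For j ≥ 2, x[j] depends only on (j - 2) mod 3. (1025 - 2) mod 3 = 0, so x[1025] = x[2] = 16.

16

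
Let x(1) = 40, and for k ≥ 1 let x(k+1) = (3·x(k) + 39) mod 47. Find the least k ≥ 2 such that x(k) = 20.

10

Computing terms: x(1) = 40,  x(2) = 18,  x(3) = 46,  x(4) = 36,  x(5) = 6,  x(6) = 10,  x(7) = 22,  x(8) = 11,  x(9) = 25,  x(10) = 20,  x(11) = 5,  x(12) = 7,  x(13) = 13,  x(14) = 31,  x(15) = 38,  x(16) = 12,  x(17) = 28,  x(18) = 29,  x(19) = 32,  x(20) = 41,  x(21) = 21,  x(22) = 8,  x(23) = 16,  x(24) = 40.
Since x(24) = x(1) = 40, the sequence is periodic with period 23.
The value 20 first appears (with k ≥ 2) at x(10).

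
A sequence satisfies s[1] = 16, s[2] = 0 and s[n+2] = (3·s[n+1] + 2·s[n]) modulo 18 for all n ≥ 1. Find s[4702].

12

We have s[1] = 16,  s[2] = 0,  s[3] = 14,  s[4] = 6,  s[5] = 10,  s[6] = 6,  s[7] = 2,  s[8] = 0,  s[9] = 4,  s[10] = 12,  s[11] = 8,  s[12] = 12,  s[13] = 16,  s[14] = 0.
Since (s[13], s[14]) = (s[1], s[2]) = (16, 0) (two consecutive terms determine the rest), the sequence is periodic with period 12.
So s[4702] = s[1 + ((4702-1) mod 12)] = s[10] = 12.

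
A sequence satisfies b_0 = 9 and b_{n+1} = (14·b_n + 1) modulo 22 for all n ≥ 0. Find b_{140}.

9

Listing terms: b_0 = 9; b_1 = 17; b_2 = 19; b_3 = 3; b_4 = 21; b_5 = 9.
Since b_5 = b_0 = 9, the sequence is periodic with period 5.
So b_{140} = b_{0 + ((140-0) mod 5)} = b_0 = 9.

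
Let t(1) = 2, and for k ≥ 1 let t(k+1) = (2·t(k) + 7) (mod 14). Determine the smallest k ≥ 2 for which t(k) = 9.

Listing terms: t(1) = 2; t(2) = 11; t(3) = 1; t(4) = 9; t(5) = 11.
Since t(5) = t(2) = 11, the sequence is eventually periodic: after a pre-period of length 1 it cycles with period 3.
The value 9 first appears (with k ≥ 2) at t(4).

4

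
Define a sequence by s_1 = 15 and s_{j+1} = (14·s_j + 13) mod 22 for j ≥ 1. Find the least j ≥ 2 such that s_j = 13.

4

Listing terms: s_1 = 15, s_2 = 3, s_3 = 11, s_4 = 13, s_5 = 19, s_6 = 15.
The sequence repeats with period 5.
The value 13 first appears (with j ≥ 2) at s_4.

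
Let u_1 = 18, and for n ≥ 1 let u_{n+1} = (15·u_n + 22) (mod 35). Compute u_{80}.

27

Computing terms: u_1 = 18, u_2 = 12, u_3 = 27, u_4 = 7, u_5 = 22, u_6 = 2, u_7 = 17, u_8 = 32, u_9 = 12.
Since u_9 = u_2 = 12, the sequence is eventually periodic: after a pre-period of length 1 it cycles with period 7.
For n ≥ 2, u_n depends only on (n - 2) mod 7. (80 - 2) mod 7 = 1, so u_{80} = u_3 = 27.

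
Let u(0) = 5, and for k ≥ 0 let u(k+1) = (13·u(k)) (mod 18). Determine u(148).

Listing terms: u(0) = 5, u(1) = 11, u(2) = 17, u(3) = 5.
Since u(3) = u(0) = 5, the sequence is periodic with period 3.
So u(148) = u(0 + ((148-0) mod 3)) = u(1) = 11.

11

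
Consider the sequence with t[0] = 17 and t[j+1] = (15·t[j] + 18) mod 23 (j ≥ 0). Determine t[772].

Listing terms: t[0] = 17, t[1] = 20, t[2] = 19, t[3] = 4, t[4] = 9, t[5] = 15, t[6] = 13, t[7] = 6, t[8] = 16, t[9] = 5, t[10] = 1, t[11] = 10, t[12] = 7, t[13] = 8, t[14] = 0, t[15] = 18, t[16] = 12, t[17] = 14, t[18] = 21, t[19] = 11, t[20] = 22, t[21] = 3, t[22] = 17.
Since t[22] = t[0] = 17, the sequence is periodic with period 22.
(772 - 0) mod 22 = 2, so t[772] = t[2] = 19.

19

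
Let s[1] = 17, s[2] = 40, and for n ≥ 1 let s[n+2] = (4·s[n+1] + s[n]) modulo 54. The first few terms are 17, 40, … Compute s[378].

Listing terms: s[1] = 17; s[2] = 40; s[3] = 15; s[4] = 46; s[5] = 37; s[6] = 32; s[7] = 3; s[8] = 44; s[9] = 17; s[10] = 4; s[11] = 33; s[12] = 28; s[13] = 37; s[14] = 14; s[15] = 39; s[16] = 8; s[17] = 17; s[18] = 22; s[19] = 51; s[20] = 10; s[21] = 37; s[22] = 50; s[23] = 21; s[24] = 26; s[25] = 17; s[26] = 40.
The sequence repeats with period 24.
(378 - 1) mod 24 = 17, so s[378] = s[18] = 22.

22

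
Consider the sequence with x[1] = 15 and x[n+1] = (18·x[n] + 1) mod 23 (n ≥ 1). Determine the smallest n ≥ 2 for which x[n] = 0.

7

Listing terms: x[1] = 15; x[2] = 18; x[3] = 3; x[4] = 9; x[5] = 2; x[6] = 14; x[7] = 0; x[8] = 1; x[9] = 19; x[10] = 21; x[11] = 11; x[12] = 15.
Since x[12] = x[1] = 15, the sequence is periodic with period 11.
The value 0 first appears (with n ≥ 2) at x[7].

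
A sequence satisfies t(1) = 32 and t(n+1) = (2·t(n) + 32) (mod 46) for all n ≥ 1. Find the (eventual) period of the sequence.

We have t(1) = 32; t(2) = 4; t(3) = 40; t(4) = 20; t(5) = 26; t(6) = 38; t(7) = 16; t(8) = 18; t(9) = 22; t(10) = 30; t(11) = 0; t(12) = 32.
The sequence repeats with period 11.

11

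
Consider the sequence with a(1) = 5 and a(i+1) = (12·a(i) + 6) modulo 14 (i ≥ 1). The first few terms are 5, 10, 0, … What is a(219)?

a(1) = 5; a(2) = 10; a(3) = 0; a(4) = 6; a(5) = 8; a(6) = 4; a(7) = 12; a(8) = 10.
Since a(8) = a(2) = 10, the sequence is eventually periodic: after a pre-period of length 1 it cycles with period 6.
For i ≥ 2, a(i) depends only on (i - 2) mod 6. (219 - 2) mod 6 = 1, so a(219) = a(3) = 0.

0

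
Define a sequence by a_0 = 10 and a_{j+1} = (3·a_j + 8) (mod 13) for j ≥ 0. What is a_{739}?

We have a_0 = 10,  a_1 = 12,  a_2 = 5,  a_3 = 10.
Since a_3 = a_0 = 10, the sequence is periodic with period 3.
So a_{739} = a_{0 + ((739-0) mod 3)} = a_1 = 12.

12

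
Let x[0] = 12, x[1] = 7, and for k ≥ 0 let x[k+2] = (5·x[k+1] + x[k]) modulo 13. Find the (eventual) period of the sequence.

12

x[0] = 12, x[1] = 7, x[2] = 8, x[3] = 8, x[4] = 9, x[5] = 1, x[6] = 1, x[7] = 6, x[8] = 5, x[9] = 5, x[10] = 4, x[11] = 12, x[12] = 12, x[13] = 7.
Since (x[12], x[13]) = (x[0], x[1]) = (12, 7) (two consecutive terms determine the rest), the sequence is periodic with period 12.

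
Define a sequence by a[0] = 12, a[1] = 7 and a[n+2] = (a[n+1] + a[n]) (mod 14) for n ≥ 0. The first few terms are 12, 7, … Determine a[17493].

8

a[0] = 12,  a[1] = 7,  a[2] = 5,  a[3] = 12,  a[4] = 3,  a[5] = 1,  a[6] = 4,  a[7] = 5,  a[8] = 9,  a[9] = 0,  a[10] = 9,  a[11] = 9,  a[12] = 4,  a[13] = 13,  a[14] = 3,  a[15] = 2,  a[16] = 5,  a[17] = 7,  a[18] = 12,  a[19] = 5,  a[20] = 3,  a[21] = 8,  a[22] = 11,  a[23] = 5,  a[24] = 2,  a[25] = 7,  a[26] = 9,  a[27] = 2,  a[28] = 11,  a[29] = 13,  a[30] = 10,  a[31] = 9,  a[32] = 5,  a[33] = 0,  a[34] = 5,  a[35] = 5,  a[36] = 10,  a[37] = 1,  a[38] = 11,  a[39] = 12,  a[40] = 9,  a[41] = 7,  a[42] = 2,  a[43] = 9,  a[44] = 11,  a[45] = 6,  a[46] = 3,  a[47] = 9,  a[48] = 12,  a[49] = 7.
Since (a[48], a[49]) = (a[0], a[1]) = (12, 7) (two consecutive terms determine the rest), the sequence is periodic with period 48.
So a[17493] = a[0 + ((17493-0) mod 48)] = a[21] = 8.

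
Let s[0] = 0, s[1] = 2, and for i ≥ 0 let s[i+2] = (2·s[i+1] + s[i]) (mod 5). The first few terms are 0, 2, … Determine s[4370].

Computing terms: s[0] = 0,  s[1] = 2,  s[2] = 4,  s[3] = 0,  s[4] = 4,  s[5] = 3,  s[6] = 0,  s[7] = 3,  s[8] = 1,  s[9] = 0,  s[10] = 1,  s[11] = 2,  s[12] = 0,  s[13] = 2.
The sequence repeats with period 12.
So s[4370] = s[0 + ((4370-0) mod 12)] = s[2] = 4.

4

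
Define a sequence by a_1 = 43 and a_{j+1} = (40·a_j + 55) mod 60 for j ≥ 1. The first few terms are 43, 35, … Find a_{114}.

15

Listing terms: a_1 = 43,  a_2 = 35,  a_3 = 15,  a_4 = 55,  a_5 = 35.
Since a_5 = a_2 = 35, the sequence is eventually periodic: after a pre-period of length 1 it cycles with period 3.
For j ≥ 2, a_j depends only on (j - 2) mod 3. (114 - 2) mod 3 = 1, so a_{114} = a_3 = 15.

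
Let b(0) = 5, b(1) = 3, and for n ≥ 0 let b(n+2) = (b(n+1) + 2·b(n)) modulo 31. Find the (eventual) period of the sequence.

10

We have b(0) = 5, b(1) = 3, b(2) = 13, b(3) = 19, b(4) = 14, b(5) = 21, b(6) = 18, b(7) = 29, b(8) = 3, b(9) = 30, b(10) = 5, b(11) = 3.
Since (b(10), b(11)) = (b(0), b(1)) = (5, 3) (two consecutive terms determine the rest), the sequence is periodic with period 10.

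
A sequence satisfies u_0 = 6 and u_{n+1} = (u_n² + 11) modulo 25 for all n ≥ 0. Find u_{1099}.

Listing terms: u_0 = 6; u_1 = 22; u_2 = 20; u_3 = 11; u_4 = 7; u_5 = 10; u_6 = 11.
Since u_6 = u_3 = 11, the sequence is eventually periodic: after a pre-period of length 3 it cycles with period 3.
For n ≥ 3, u_n depends only on (n - 3) mod 3. (1099 - 3) mod 3 = 1, so u_{1099} = u_4 = 7.

7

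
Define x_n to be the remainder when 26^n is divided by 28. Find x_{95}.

Computing terms: x_1 = 26; x_2 = 4; x_3 = 20; x_4 = 16; x_5 = 24; x_6 = 8; x_7 = 12; x_8 = 4.
Since x_8 = x_2 = 4, the sequence is eventually periodic: after a pre-period of length 1 it cycles with period 6.
For n ≥ 2, x_n depends only on (n - 2) mod 6. (95 - 2) mod 6 = 3, so x_{95} = x_5 = 24.

24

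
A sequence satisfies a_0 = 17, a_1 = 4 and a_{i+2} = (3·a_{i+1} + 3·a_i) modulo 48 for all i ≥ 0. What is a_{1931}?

27

a_0 = 17, a_1 = 4, a_2 = 15, a_3 = 9, a_4 = 24, a_5 = 3, a_6 = 33, a_7 = 12, a_8 = 39, a_9 = 9, a_{10} = 0, a_{11} = 27, a_{12} = 33, a_{13} = 36, a_{14} = 15, a_{15} = 9.
Since (a_{14}, a_{15}) = (a_2, a_3) = (15, 9) (two consecutive terms determine the rest), the sequence is eventually periodic: after a pre-period of length 2 it cycles with period 12.
For i ≥ 2, a_i depends only on (i - 2) mod 12. (1931 - 2) mod 12 = 9, so a_{1931} = a_{11} = 27.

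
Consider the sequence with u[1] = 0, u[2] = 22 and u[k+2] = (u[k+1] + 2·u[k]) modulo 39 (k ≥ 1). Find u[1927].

33

We have u[1] = 0,  u[2] = 22,  u[3] = 22,  u[4] = 27,  u[5] = 32,  u[6] = 8,  u[7] = 33,  u[8] = 10,  u[9] = 37,  u[10] = 18,  u[11] = 14,  u[12] = 11,  u[13] = 0,  u[14] = 22.
Since (u[13], u[14]) = (u[1], u[2]) = (0, 22) (two consecutive terms determine the rest), the sequence is periodic with period 12.
So u[1927] = u[1 + ((1927-1) mod 12)] = u[7] = 33.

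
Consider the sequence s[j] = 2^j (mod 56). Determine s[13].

16

Computing terms: s[0] = 1,  s[1] = 2,  s[2] = 4,  s[3] = 8,  s[4] = 16,  s[5] = 32,  s[6] = 8.
Since s[6] = s[3] = 8, the sequence is eventually periodic: after a pre-period of length 3 it cycles with period 3.
For j ≥ 3, s[j] depends only on (j - 3) mod 3. (13 - 3) mod 3 = 1, so s[13] = s[4] = 16.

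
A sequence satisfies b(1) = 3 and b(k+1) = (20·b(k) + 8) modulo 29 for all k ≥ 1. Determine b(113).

b(1) = 3, b(2) = 10, b(3) = 5, b(4) = 21, b(5) = 22, b(6) = 13, b(7) = 7, b(8) = 3.
Since b(8) = b(1) = 3, the sequence is periodic with period 7.
So b(113) = b(1 + ((113-1) mod 7)) = b(1) = 3.

3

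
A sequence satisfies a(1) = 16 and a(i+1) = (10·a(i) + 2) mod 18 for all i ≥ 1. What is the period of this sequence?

a(1) = 16, a(2) = 0, a(3) = 2, a(4) = 4, a(5) = 6, a(6) = 8, a(7) = 10, a(8) = 12, a(9) = 14, a(10) = 16.
The sequence repeats with period 9.

9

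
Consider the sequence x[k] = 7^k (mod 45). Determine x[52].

16

We have x[0] = 1; x[1] = 7; x[2] = 4; x[3] = 28; x[4] = 16; x[5] = 22; x[6] = 19; x[7] = 43; x[8] = 31; x[9] = 37; x[10] = 34; x[11] = 13; x[12] = 1.
The sequence repeats with period 12.
(52 - 0) mod 12 = 4, so x[52] = x[4] = 16.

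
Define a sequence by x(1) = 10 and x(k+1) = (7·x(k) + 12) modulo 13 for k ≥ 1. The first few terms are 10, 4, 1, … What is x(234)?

Listing terms: x(1) = 10,  x(2) = 4,  x(3) = 1,  x(4) = 6,  x(5) = 2,  x(6) = 0,  x(7) = 12,  x(8) = 5,  x(9) = 8,  x(10) = 3,  x(11) = 7,  x(12) = 9,  x(13) = 10.
Since x(13) = x(1) = 10, the sequence is periodic with period 12.
(234 - 1) mod 12 = 5, so x(234) = x(6) = 0.

0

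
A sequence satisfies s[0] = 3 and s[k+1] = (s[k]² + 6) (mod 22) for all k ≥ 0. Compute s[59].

Computing terms: s[0] = 3,  s[1] = 15,  s[2] = 11,  s[3] = 17,  s[4] = 9,  s[5] = 21,  s[6] = 7,  s[7] = 11.
Since s[7] = s[2] = 11, the sequence is eventually periodic: after a pre-period of length 2 it cycles with period 5.
For k ≥ 2, s[k] depends only on (k - 2) mod 5. (59 - 2) mod 5 = 2, so s[59] = s[4] = 9.

9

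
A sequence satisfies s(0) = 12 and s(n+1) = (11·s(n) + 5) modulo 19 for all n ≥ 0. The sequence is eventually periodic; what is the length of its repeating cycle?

We have s(0) = 12,  s(1) = 4,  s(2) = 11,  s(3) = 12.
Since s(3) = s(0) = 12, the sequence is periodic with period 3.

3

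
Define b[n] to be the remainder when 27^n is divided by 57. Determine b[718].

Listing terms: b[1] = 27,  b[2] = 45,  b[3] = 18,  b[4] = 30,  b[5] = 12,  b[6] = 39,  b[7] = 27.
Since b[7] = b[1] = 27, the sequence is periodic with period 6.
So b[718] = b[1 + ((718-1) mod 6)] = b[4] = 30.

30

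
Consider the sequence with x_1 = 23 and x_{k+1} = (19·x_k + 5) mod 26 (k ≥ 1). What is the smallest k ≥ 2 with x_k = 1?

7

We have x_1 = 23, x_2 = 0, x_3 = 5, x_4 = 22, x_5 = 7, x_6 = 8, x_7 = 1, x_8 = 24, x_9 = 19, x_{10} = 2, x_{11} = 17, x_{12} = 16, x_{13} = 23.
The sequence repeats with period 12.
The value 1 first appears (with k ≥ 2) at x_7.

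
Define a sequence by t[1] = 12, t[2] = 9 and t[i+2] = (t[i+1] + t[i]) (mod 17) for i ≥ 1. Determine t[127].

5

We have t[1] = 12, t[2] = 9, t[3] = 4, t[4] = 13, t[5] = 0, t[6] = 13, t[7] = 13, t[8] = 9, t[9] = 5, t[10] = 14, t[11] = 2, t[12] = 16, t[13] = 1, t[14] = 0, t[15] = 1, t[16] = 1, t[17] = 2, t[18] = 3, t[19] = 5, t[20] = 8, t[21] = 13, t[22] = 4, t[23] = 0, t[24] = 4, t[25] = 4, t[26] = 8, t[27] = 12, t[28] = 3, t[29] = 15, t[30] = 1, t[31] = 16, t[32] = 0, t[33] = 16, t[34] = 16, t[35] = 15, t[36] = 14, t[37] = 12, t[38] = 9.
Since (t[37], t[38]) = (t[1], t[2]) = (12, 9) (two consecutive terms determine the rest), the sequence is periodic with period 36.
So t[127] = t[1 + ((127-1) mod 36)] = t[19] = 5.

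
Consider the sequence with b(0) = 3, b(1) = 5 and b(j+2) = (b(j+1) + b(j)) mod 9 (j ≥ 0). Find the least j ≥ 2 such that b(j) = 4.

Listing terms: b(0) = 3, b(1) = 5, b(2) = 8, b(3) = 4, b(4) = 3, b(5) = 7, b(6) = 1, b(7) = 8, b(8) = 0, b(9) = 8, b(10) = 8, b(11) = 7, b(12) = 6, b(13) = 4, b(14) = 1, b(15) = 5, b(16) = 6, b(17) = 2, b(18) = 8, b(19) = 1, b(20) = 0, b(21) = 1, b(22) = 1, b(23) = 2, b(24) = 3, b(25) = 5.
Since (b(24), b(25)) = (b(0), b(1)) = (3, 5) (two consecutive terms determine the rest), the sequence is periodic with period 24.
The value 4 first appears (with j ≥ 2) at b(3).

3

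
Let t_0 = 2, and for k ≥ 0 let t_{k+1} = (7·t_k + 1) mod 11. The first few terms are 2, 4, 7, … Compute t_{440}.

t_0 = 2, t_1 = 4, t_2 = 7, t_3 = 6, t_4 = 10, t_5 = 5, t_6 = 3, t_7 = 0, t_8 = 1, t_9 = 8, t_{10} = 2.
The sequence repeats with period 10.
(440 - 0) mod 10 = 0, so t_{440} = t_0 = 2.

2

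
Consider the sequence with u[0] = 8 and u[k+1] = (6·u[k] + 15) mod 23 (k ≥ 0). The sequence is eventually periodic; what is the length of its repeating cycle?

Computing terms: u[0] = 8, u[1] = 17, u[2] = 2, u[3] = 4, u[4] = 16, u[5] = 19, u[6] = 14, u[7] = 7, u[8] = 11, u[9] = 12, u[10] = 18, u[11] = 8.
Since u[11] = u[0] = 8, the sequence is periodic with period 11.

11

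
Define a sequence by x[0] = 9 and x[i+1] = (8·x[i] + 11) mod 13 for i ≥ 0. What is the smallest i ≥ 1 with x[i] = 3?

We have x[0] = 9,  x[1] = 5,  x[2] = 12,  x[3] = 3,  x[4] = 9.
Since x[4] = x[0] = 9, the sequence is periodic with period 4.
The value 3 first appears (with i ≥ 1) at x[3].

3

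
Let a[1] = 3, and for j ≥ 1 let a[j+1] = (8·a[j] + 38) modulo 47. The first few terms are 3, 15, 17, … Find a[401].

a[1] = 3, a[2] = 15, a[3] = 17, a[4] = 33, a[5] = 20, a[6] = 10, a[7] = 24, a[8] = 42, a[9] = 45, a[10] = 22, a[11] = 26, a[12] = 11, a[13] = 32, a[14] = 12, a[15] = 40, a[16] = 29, a[17] = 35, a[18] = 36, a[19] = 44, a[20] = 14, a[21] = 9, a[22] = 16, a[23] = 25, a[24] = 3.
Since a[24] = a[1] = 3, the sequence is periodic with period 23.
So a[401] = a[1 + ((401-1) mod 23)] = a[10] = 22.

22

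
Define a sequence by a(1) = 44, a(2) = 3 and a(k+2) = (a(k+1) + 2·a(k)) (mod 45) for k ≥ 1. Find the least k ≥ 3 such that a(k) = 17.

Computing terms: a(1) = 44; a(2) = 3; a(3) = 1; a(4) = 7; a(5) = 9; a(6) = 23; a(7) = 41; a(8) = 42; a(9) = 34; a(10) = 28; a(11) = 6; a(12) = 17; a(13) = 29; a(14) = 18; a(15) = 31; a(16) = 22; a(17) = 39; a(18) = 38; a(19) = 26; a(20) = 12; a(21) = 19; a(22) = 43; a(23) = 36; a(24) = 32; a(25) = 14; a(26) = 33; a(27) = 16; a(28) = 37; a(29) = 24; a(30) = 8; a(31) = 11; a(32) = 27; a(33) = 4; a(34) = 13; a(35) = 21; a(36) = 2; a(37) = 44; a(38) = 3.
Since (a(37), a(38)) = (a(1), a(2)) = (44, 3) (two consecutive terms determine the rest), the sequence is periodic with period 36.
The value 17 first appears (with k ≥ 3) at a(12).

12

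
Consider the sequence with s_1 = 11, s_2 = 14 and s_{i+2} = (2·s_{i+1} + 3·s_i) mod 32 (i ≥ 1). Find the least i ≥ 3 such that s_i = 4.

4

Listing terms: s_1 = 11, s_2 = 14, s_3 = 29, s_4 = 4, s_5 = 31, s_6 = 10, s_7 = 17, s_8 = 0, s_9 = 19, s_{10} = 6, s_{11} = 5, s_{12} = 28, s_{13} = 7, s_{14} = 2, s_{15} = 25, s_{16} = 24, s_{17} = 27, s_{18} = 30, s_{19} = 13, s_{20} = 20, s_{21} = 15, s_{22} = 26, s_{23} = 1, s_{24} = 16, s_{25} = 3, s_{26} = 22, s_{27} = 21, s_{28} = 12, s_{29} = 23, s_{30} = 18, s_{31} = 9, s_{32} = 8, s_{33} = 11, s_{34} = 14.
The sequence repeats with period 32.
The value 4 first appears (with i ≥ 3) at s_4.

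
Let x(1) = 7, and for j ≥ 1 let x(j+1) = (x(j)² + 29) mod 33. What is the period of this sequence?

6

Listing terms: x(1) = 7,  x(2) = 12,  x(3) = 8,  x(4) = 27,  x(5) = 32,  x(6) = 30,  x(7) = 5,  x(8) = 21,  x(9) = 8.
Since x(9) = x(3) = 8, the sequence is eventually periodic: after a pre-period of length 2 it cycles with period 6.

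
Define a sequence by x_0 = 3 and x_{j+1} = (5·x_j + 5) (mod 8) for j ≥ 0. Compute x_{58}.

1

Listing terms: x_0 = 3,  x_1 = 4,  x_2 = 1,  x_3 = 2,  x_4 = 7,  x_5 = 0,  x_6 = 5,  x_7 = 6,  x_8 = 3.
The sequence repeats with period 8.
So x_{58} = x_{0 + ((58-0) mod 8)} = x_2 = 1.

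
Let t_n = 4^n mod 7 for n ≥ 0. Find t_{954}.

t_0 = 1; t_1 = 4; t_2 = 2; t_3 = 1.
The sequence repeats with period 3.
So t_{954} = t_{0 + ((954-0) mod 3)} = t_0 = 1.

1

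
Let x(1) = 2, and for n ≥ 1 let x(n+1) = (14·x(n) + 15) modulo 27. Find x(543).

x(1) = 2; x(2) = 16; x(3) = 23; x(4) = 13; x(5) = 8; x(6) = 19; x(7) = 11; x(8) = 7; x(9) = 5; x(10) = 4; x(11) = 17; x(12) = 10; x(13) = 20; x(14) = 25; x(15) = 14; x(16) = 22; x(17) = 26; x(18) = 1; x(19) = 2.
Since x(19) = x(1) = 2, the sequence is periodic with period 18.
So x(543) = x(1 + ((543-1) mod 18)) = x(3) = 23.

23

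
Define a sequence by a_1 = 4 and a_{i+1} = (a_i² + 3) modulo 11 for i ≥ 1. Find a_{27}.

Computing terms: a_1 = 4, a_2 = 8, a_3 = 1, a_4 = 4.
The sequence repeats with period 3.
So a_{27} = a_{1 + ((27-1) mod 3)} = a_3 = 1.

1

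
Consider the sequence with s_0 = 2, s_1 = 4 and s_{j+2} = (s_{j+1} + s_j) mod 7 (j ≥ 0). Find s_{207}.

2

We have s_0 = 2; s_1 = 4; s_2 = 6; s_3 = 3; s_4 = 2; s_5 = 5; s_6 = 0; s_7 = 5; s_8 = 5; s_9 = 3; s_{10} = 1; s_{11} = 4; s_{12} = 5; s_{13} = 2; s_{14} = 0; s_{15} = 2; s_{16} = 2; s_{17} = 4.
Since (s_{16}, s_{17}) = (s_0, s_1) = (2, 4) (two consecutive terms determine the rest), the sequence is periodic with period 16.
(207 - 0) mod 16 = 15, so s_{207} = s_{15} = 2.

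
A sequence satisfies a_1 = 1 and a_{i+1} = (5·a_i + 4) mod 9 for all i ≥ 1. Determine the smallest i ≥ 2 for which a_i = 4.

We have a_1 = 1, a_2 = 0, a_3 = 4, a_4 = 6, a_5 = 7, a_6 = 3, a_7 = 1.
Since a_7 = a_1 = 1, the sequence is periodic with period 6.
The value 4 first appears (with i ≥ 2) at a_3.

3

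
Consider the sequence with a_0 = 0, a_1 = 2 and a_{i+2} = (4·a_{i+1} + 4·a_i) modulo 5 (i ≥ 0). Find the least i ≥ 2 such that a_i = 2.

a_0 = 0,  a_1 = 2,  a_2 = 3,  a_3 = 0,  a_4 = 2.
The sequence repeats with period 3.
The value 2 next appears (with i ≥ 2) at a_4.

4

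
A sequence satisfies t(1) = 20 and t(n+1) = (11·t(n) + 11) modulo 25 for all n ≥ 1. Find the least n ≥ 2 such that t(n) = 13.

9

We have t(1) = 20, t(2) = 6, t(3) = 2, t(4) = 8, t(5) = 24, t(6) = 0, t(7) = 11, t(8) = 7, t(9) = 13, t(10) = 4, t(11) = 5, t(12) = 16, t(13) = 12, t(14) = 18, t(15) = 9, t(16) = 10, t(17) = 21, t(18) = 17, t(19) = 23, t(20) = 14, t(21) = 15, t(22) = 1, t(23) = 22, t(24) = 3, t(25) = 19, t(26) = 20.
Since t(26) = t(1) = 20, the sequence is periodic with period 25.
The value 13 first appears (with n ≥ 2) at t(9).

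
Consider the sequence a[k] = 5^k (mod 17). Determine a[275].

a[0] = 1; a[1] = 5; a[2] = 8; a[3] = 6; a[4] = 13; a[5] = 14; a[6] = 2; a[7] = 10; a[8] = 16; a[9] = 12; a[10] = 9; a[11] = 11; a[12] = 4; a[13] = 3; a[14] = 15; a[15] = 7; a[16] = 1.
Since a[16] = a[0] = 1, the sequence is periodic with period 16.
(275 - 0) mod 16 = 3, so a[275] = a[3] = 6.

6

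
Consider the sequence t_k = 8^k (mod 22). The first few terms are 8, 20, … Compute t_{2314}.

4

t_1 = 8, t_2 = 20, t_3 = 6, t_4 = 4, t_5 = 10, t_6 = 14, t_7 = 2, t_8 = 16, t_9 = 18, t_{10} = 12, t_{11} = 8.
The sequence repeats with period 10.
(2314 - 1) mod 10 = 3, so t_{2314} = t_4 = 4.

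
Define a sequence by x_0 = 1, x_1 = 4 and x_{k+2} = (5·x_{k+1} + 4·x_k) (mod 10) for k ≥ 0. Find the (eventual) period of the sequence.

Computing terms: x_0 = 1, x_1 = 4, x_2 = 4, x_3 = 6, x_4 = 6, x_5 = 4, x_6 = 4.
Since (x_5, x_6) = (x_1, x_2) = (4, 4) (two consecutive terms determine the rest), the sequence is eventually periodic: after a pre-period of length 1 it cycles with period 4.

4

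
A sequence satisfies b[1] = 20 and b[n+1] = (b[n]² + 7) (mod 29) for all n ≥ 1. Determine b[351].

6

b[1] = 20, b[2] = 1, b[3] = 8, b[4] = 13, b[5] = 2, b[6] = 11, b[7] = 12, b[8] = 6, b[9] = 14, b[10] = 0, b[11] = 7, b[12] = 27, b[13] = 11.
Since b[13] = b[6] = 11, the sequence is eventually periodic: after a pre-period of length 5 it cycles with period 7.
For n ≥ 6, b[n] depends only on (n - 6) mod 7. (351 - 6) mod 7 = 2, so b[351] = b[8] = 6.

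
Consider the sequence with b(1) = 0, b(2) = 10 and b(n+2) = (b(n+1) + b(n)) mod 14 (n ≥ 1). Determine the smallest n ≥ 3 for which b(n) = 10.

b(1) = 0, b(2) = 10, b(3) = 10, b(4) = 6, b(5) = 2, b(6) = 8, b(7) = 10, b(8) = 4, b(9) = 0, b(10) = 4, b(11) = 4, b(12) = 8, b(13) = 12, b(14) = 6, b(15) = 4, b(16) = 10, b(17) = 0, b(18) = 10.
The sequence repeats with period 16.
The value 10 first appears (with n ≥ 3) at b(3).

3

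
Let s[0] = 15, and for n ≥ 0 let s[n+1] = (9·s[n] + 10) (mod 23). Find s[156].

4

s[0] = 15,  s[1] = 7,  s[2] = 4,  s[3] = 0,  s[4] = 10,  s[5] = 8,  s[6] = 13,  s[7] = 12,  s[8] = 3,  s[9] = 14,  s[10] = 21,  s[11] = 15.
Since s[11] = s[0] = 15, the sequence is periodic with period 11.
So s[156] = s[0 + ((156-0) mod 11)] = s[2] = 4.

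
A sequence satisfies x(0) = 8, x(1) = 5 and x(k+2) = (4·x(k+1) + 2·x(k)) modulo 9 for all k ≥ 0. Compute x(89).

0

Computing terms: x(0) = 8, x(1) = 5, x(2) = 0, x(3) = 1, x(4) = 4, x(5) = 0, x(6) = 8, x(7) = 5.
Since (x(6), x(7)) = (x(0), x(1)) = (8, 5) (two consecutive terms determine the rest), the sequence is periodic with period 6.
(89 - 0) mod 6 = 5, so x(89) = x(5) = 0.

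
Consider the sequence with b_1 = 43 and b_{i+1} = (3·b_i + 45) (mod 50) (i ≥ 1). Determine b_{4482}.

24

Listing terms: b_1 = 43; b_2 = 24; b_3 = 17; b_4 = 46; b_5 = 33; b_6 = 44; b_7 = 27; b_8 = 26; b_9 = 23; b_{10} = 14; b_{11} = 37; b_{12} = 6; b_{13} = 13; b_{14} = 34; b_{15} = 47; b_{16} = 36; b_{17} = 3; b_{18} = 4; b_{19} = 7; b_{20} = 16; b_{21} = 43.
Since b_{21} = b_1 = 43, the sequence is periodic with period 20.
So b_{4482} = b_{1 + ((4482-1) mod 20)} = b_2 = 24.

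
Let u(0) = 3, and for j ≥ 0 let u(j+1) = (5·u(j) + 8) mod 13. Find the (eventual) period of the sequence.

4

Computing terms: u(0) = 3; u(1) = 10; u(2) = 6; u(3) = 12; u(4) = 3.
Since u(4) = u(0) = 3, the sequence is periodic with period 4.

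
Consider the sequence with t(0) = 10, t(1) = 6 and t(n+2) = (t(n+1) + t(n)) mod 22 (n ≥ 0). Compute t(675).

Computing terms: t(0) = 10; t(1) = 6; t(2) = 16; t(3) = 0; t(4) = 16; t(5) = 16; t(6) = 10; t(7) = 4; t(8) = 14; t(9) = 18; t(10) = 10; t(11) = 6.
Since (t(10), t(11)) = (t(0), t(1)) = (10, 6) (two consecutive terms determine the rest), the sequence is periodic with period 10.
(675 - 0) mod 10 = 5, so t(675) = t(5) = 16.

16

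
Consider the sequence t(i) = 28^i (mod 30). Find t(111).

22

We have t(0) = 1; t(1) = 28; t(2) = 4; t(3) = 22; t(4) = 16; t(5) = 28.
Since t(5) = t(1) = 28, the sequence is eventually periodic: after a pre-period of length 1 it cycles with period 4.
For i ≥ 1, t(i) depends only on (i - 1) mod 4. (111 - 1) mod 4 = 2, so t(111) = t(3) = 22.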